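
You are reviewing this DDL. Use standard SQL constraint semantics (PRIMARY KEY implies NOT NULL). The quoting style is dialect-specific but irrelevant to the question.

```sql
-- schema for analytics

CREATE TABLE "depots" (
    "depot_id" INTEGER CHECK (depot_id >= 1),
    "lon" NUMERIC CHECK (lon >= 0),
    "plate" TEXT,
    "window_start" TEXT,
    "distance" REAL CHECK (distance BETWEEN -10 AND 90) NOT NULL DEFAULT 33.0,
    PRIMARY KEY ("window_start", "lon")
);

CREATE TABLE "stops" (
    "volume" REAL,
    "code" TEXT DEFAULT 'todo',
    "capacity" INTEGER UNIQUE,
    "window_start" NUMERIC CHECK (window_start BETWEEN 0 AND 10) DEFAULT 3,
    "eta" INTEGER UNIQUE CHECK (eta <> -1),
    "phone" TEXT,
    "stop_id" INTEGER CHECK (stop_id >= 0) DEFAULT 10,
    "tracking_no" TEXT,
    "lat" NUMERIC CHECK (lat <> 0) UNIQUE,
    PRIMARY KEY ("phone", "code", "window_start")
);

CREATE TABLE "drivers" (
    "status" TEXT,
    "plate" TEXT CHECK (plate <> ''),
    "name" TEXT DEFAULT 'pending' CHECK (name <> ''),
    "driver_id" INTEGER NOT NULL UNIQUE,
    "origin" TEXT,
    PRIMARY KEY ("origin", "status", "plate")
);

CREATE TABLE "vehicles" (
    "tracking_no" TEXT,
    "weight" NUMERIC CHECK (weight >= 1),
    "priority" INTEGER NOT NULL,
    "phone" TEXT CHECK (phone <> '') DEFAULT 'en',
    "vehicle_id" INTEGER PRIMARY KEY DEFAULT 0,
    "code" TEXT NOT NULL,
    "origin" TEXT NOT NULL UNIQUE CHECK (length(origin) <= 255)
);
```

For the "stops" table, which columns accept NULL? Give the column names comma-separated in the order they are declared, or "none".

volume, capacity, eta, stop_id, tracking_no, lat

- volume: no NOT NULL constraint applies → nullable.
- code: part of the PRIMARY KEY, which implies NOT NULL → not nullable.
- capacity: UNIQUE does not imply NOT NULL → nullable.
- window_start: part of the PRIMARY KEY, which implies NOT NULL → not nullable.
- eta: CHECK does not forbid NULL (a CHECK constraint passes when its expression is NULL) → nullable.
- phone: part of the PRIMARY KEY, which implies NOT NULL → not nullable.
- stop_id: CHECK does not forbid NULL (a CHECK constraint passes when its expression is NULL) → nullable.
- tracking_no: no NOT NULL constraint applies → nullable.
- lat: CHECK does not forbid NULL (a CHECK constraint passes when its expression is NULL) → nullable.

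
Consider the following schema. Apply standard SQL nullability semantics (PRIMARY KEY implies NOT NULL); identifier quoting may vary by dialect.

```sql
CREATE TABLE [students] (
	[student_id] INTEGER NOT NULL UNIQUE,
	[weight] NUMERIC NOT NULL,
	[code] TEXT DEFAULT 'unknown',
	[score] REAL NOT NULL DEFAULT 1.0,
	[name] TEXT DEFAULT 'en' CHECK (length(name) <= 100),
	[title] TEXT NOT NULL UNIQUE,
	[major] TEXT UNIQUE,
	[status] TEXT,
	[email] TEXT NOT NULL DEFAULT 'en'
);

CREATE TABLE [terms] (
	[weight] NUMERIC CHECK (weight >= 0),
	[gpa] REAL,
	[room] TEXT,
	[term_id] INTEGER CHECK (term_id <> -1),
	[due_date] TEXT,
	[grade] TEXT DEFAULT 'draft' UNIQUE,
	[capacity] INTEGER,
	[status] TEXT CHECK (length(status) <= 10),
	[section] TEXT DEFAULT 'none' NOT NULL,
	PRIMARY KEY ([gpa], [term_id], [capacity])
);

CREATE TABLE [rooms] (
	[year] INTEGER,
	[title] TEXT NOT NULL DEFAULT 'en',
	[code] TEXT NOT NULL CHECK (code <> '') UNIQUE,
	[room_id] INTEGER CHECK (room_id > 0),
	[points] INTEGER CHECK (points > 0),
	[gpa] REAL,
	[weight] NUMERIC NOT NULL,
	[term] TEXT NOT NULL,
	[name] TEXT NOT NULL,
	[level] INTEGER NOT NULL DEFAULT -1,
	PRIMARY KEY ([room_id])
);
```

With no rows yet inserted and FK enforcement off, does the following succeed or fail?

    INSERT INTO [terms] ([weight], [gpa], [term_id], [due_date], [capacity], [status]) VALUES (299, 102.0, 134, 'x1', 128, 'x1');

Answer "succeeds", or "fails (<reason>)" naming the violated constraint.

NOT NULL columns: capacity is supplied; gpa is supplied; section defaults to 'none'; term_id is supplied.
CHECK constraints: 299 satisfies (weight >= 0); 134 satisfies (term_id <> -1); 'x1' satisfies (length(status) <= 10).
No constraint is violated.

succeeds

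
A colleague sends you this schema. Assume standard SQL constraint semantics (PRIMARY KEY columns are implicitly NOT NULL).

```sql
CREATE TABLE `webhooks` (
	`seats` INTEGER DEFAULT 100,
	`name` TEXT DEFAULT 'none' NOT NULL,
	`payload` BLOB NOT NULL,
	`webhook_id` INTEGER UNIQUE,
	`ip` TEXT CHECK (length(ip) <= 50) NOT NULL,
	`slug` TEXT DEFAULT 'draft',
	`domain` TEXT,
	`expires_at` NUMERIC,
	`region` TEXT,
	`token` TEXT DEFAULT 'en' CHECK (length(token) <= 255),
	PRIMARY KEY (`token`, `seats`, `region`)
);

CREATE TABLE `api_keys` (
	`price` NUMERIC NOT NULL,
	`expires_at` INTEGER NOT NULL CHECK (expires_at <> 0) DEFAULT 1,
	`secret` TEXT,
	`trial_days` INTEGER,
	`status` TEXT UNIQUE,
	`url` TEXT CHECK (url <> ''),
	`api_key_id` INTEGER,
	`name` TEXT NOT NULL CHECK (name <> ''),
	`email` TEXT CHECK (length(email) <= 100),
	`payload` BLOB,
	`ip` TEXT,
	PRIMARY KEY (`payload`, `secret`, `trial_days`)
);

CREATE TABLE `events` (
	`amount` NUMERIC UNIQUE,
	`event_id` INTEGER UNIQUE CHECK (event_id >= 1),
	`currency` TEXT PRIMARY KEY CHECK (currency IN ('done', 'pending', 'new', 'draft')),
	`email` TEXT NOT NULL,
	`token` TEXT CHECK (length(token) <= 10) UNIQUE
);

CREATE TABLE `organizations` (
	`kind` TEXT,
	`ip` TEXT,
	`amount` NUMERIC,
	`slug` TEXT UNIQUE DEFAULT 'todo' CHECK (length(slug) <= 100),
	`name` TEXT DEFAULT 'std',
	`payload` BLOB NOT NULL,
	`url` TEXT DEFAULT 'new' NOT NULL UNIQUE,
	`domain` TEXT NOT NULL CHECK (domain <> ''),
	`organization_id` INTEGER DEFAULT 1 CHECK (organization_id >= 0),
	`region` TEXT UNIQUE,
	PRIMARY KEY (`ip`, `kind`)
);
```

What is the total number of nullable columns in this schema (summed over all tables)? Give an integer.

17

webhooks: 4 nullable (webhook_id, slug, domain, expires_at — PK (token, seats, region) and explicit NOT NULL columns excluded).
api_keys: 5 nullable (status, url, api_key_id, email, ip — PK (payload, secret, trial_days) and explicit NOT NULL columns excluded).
events: 3 nullable (amount, event_id, token — PK (currency) and explicit NOT NULL columns excluded).
organizations: 5 nullable (amount, slug, name, organization_id, region — PK (ip, kind) and explicit NOT NULL columns excluded).
Total: 4 + 5 + 3 + 5 = 17.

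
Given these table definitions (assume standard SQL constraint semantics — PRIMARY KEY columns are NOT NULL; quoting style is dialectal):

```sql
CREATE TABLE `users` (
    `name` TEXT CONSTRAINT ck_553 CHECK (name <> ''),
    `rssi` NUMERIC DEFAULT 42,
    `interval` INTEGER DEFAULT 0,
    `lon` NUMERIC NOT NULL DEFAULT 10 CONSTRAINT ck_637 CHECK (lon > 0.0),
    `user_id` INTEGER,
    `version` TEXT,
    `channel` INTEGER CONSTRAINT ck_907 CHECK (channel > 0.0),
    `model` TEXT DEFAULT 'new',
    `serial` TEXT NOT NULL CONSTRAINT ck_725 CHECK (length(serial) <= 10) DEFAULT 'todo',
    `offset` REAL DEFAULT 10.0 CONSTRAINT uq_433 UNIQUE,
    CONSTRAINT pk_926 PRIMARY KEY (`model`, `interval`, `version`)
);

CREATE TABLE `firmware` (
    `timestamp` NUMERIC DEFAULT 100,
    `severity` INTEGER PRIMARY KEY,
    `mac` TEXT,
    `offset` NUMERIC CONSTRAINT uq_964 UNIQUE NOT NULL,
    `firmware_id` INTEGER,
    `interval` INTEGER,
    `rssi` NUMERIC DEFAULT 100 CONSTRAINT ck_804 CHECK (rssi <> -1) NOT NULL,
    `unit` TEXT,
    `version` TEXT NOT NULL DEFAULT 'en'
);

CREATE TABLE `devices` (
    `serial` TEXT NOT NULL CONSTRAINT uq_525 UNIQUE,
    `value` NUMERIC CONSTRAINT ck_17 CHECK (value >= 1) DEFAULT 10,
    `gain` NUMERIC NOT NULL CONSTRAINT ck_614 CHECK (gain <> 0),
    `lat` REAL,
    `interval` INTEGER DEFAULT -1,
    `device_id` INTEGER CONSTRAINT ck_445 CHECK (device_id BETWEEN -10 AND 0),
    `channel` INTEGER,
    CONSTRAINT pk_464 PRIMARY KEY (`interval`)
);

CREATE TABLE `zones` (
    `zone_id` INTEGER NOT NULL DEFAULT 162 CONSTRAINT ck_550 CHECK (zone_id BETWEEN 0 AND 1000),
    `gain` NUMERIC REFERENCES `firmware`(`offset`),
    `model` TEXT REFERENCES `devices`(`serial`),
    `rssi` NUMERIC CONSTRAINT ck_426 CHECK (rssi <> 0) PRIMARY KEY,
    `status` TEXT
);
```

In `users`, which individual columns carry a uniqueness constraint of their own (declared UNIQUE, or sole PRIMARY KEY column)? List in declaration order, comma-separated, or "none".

offset

- name: no UNIQUE or single-column PK constraint.
- rssi: no UNIQUE or single-column PK constraint.
- interval: part of a composite PRIMARY KEY — only the tuple is unique, not this column on its own.
- lon: no UNIQUE or single-column PK constraint.
- user_id: no UNIQUE or single-column PK constraint.
- version: part of a composite PRIMARY KEY — only the tuple is unique, not this column on its own.
- channel: no UNIQUE or single-column PK constraint.
- model: part of a composite PRIMARY KEY — only the tuple is unique, not this column on its own.
- serial: no UNIQUE or single-column PK constraint.
- offset: declared UNIQUE → unique.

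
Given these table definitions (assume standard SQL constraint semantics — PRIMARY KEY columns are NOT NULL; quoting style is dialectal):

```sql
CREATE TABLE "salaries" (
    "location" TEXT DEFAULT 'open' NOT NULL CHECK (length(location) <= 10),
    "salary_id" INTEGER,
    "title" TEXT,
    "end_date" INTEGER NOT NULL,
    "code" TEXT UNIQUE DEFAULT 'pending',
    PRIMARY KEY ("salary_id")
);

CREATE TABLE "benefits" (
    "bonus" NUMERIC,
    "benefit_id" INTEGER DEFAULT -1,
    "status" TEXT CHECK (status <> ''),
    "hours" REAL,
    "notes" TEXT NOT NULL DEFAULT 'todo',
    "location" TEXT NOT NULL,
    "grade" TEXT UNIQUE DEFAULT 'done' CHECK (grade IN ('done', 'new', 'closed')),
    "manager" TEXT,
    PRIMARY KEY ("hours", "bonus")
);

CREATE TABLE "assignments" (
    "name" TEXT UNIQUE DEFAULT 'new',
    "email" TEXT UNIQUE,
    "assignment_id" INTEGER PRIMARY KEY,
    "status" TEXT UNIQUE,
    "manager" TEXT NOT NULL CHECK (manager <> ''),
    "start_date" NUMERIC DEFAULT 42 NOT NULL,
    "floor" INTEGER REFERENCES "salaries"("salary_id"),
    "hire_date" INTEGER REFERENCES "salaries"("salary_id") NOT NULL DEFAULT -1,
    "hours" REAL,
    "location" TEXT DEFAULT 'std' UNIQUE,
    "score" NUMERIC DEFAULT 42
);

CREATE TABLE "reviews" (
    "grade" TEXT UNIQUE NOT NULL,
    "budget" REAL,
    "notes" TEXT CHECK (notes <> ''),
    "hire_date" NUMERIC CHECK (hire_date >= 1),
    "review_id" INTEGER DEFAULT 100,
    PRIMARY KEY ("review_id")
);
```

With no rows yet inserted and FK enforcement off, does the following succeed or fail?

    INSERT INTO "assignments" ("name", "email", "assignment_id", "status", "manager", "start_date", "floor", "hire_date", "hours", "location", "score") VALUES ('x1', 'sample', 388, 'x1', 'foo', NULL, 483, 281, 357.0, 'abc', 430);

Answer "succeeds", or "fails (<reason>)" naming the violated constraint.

fails (NOT NULL on start_date)

start_date is explicitly set to NULL, but start_date is declared NOT NULL.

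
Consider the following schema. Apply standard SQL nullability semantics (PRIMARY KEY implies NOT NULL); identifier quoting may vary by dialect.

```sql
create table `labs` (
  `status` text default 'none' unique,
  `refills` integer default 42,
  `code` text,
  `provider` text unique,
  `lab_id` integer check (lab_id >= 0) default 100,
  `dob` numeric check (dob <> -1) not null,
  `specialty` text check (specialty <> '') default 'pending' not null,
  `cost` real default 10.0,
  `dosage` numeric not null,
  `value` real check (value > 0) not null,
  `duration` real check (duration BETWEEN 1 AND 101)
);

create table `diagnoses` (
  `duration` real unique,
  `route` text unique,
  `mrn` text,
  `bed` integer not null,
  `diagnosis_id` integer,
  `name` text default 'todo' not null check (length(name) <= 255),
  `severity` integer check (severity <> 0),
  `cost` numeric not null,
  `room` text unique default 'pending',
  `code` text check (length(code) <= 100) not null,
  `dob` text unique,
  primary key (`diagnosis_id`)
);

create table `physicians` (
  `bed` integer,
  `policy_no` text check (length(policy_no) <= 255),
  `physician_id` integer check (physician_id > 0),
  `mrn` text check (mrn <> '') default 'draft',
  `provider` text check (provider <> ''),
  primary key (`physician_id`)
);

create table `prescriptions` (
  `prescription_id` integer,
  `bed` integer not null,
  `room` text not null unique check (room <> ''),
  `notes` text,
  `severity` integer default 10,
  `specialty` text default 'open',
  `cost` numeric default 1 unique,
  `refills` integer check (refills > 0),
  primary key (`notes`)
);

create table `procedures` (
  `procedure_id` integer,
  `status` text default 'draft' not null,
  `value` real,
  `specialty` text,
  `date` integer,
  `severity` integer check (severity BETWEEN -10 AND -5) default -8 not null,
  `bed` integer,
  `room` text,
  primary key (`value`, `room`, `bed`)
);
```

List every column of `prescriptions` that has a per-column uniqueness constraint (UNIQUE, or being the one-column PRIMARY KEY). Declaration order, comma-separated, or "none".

- prescription_id: no UNIQUE or single-column PK constraint.
- bed: no UNIQUE or single-column PK constraint.
- room: declared UNIQUE → unique.
- notes: single-column PRIMARY KEY → unique.
- severity: no UNIQUE or single-column PK constraint.
- specialty: no UNIQUE or single-column PK constraint.
- cost: declared UNIQUE → unique.
- refills: no UNIQUE or single-column PK constraint.

room, notes, cost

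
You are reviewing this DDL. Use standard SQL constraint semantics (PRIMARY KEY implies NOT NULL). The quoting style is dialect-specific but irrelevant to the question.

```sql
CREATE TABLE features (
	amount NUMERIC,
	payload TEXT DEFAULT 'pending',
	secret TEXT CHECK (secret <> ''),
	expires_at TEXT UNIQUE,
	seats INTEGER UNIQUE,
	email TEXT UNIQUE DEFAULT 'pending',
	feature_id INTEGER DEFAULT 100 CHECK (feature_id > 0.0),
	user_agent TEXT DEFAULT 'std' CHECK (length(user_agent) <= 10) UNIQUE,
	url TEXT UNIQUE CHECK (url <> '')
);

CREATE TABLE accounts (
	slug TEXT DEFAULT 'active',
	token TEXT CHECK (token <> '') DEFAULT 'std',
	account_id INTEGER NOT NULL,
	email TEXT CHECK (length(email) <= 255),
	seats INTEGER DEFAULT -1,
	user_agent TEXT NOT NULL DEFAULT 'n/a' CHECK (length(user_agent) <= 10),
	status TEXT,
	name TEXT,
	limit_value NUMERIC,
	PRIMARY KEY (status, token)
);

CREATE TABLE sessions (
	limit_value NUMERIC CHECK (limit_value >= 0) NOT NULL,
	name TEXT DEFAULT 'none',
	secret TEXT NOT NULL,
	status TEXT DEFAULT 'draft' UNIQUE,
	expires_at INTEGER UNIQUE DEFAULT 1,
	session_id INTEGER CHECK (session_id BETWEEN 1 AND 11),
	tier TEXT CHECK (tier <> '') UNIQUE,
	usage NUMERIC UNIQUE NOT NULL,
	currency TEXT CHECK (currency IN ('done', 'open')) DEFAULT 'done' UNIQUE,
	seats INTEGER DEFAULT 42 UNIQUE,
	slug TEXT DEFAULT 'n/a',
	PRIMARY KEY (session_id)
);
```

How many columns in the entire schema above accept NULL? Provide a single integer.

21

features: 9 nullable (amount, payload, secret, expires_at, seats, email, feature_id, user_agent, url — PK none and explicit NOT NULL columns excluded).
accounts: 5 nullable (slug, email, seats, name, limit_value — PK (status, token) and explicit NOT NULL columns excluded).
sessions: 7 nullable (name, status, expires_at, tier, currency, seats, slug — PK (session_id) and explicit NOT NULL columns excluded).
Total: 9 + 5 + 7 = 21.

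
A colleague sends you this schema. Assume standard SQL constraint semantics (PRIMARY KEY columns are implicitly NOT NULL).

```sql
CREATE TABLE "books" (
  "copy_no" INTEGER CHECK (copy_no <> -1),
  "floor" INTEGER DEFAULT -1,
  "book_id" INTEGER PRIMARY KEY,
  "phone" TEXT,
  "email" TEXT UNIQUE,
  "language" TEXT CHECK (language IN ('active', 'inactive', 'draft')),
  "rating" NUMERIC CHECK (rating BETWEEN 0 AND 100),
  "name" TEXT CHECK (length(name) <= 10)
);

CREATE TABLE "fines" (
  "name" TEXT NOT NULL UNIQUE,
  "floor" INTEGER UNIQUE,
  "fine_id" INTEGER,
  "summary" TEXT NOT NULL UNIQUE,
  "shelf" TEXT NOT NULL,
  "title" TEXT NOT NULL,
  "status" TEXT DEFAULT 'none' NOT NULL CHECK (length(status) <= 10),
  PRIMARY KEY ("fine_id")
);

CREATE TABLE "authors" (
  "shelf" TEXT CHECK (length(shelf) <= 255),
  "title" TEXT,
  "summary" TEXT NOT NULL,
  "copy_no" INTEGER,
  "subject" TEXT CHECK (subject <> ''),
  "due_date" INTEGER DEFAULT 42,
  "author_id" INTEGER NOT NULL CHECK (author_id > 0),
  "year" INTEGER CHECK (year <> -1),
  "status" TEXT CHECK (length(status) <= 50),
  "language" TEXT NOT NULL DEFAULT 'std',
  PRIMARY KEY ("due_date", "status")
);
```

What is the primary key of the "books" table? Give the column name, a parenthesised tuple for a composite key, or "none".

book_id

book_id is declared PRIMARY KEY inline on the column.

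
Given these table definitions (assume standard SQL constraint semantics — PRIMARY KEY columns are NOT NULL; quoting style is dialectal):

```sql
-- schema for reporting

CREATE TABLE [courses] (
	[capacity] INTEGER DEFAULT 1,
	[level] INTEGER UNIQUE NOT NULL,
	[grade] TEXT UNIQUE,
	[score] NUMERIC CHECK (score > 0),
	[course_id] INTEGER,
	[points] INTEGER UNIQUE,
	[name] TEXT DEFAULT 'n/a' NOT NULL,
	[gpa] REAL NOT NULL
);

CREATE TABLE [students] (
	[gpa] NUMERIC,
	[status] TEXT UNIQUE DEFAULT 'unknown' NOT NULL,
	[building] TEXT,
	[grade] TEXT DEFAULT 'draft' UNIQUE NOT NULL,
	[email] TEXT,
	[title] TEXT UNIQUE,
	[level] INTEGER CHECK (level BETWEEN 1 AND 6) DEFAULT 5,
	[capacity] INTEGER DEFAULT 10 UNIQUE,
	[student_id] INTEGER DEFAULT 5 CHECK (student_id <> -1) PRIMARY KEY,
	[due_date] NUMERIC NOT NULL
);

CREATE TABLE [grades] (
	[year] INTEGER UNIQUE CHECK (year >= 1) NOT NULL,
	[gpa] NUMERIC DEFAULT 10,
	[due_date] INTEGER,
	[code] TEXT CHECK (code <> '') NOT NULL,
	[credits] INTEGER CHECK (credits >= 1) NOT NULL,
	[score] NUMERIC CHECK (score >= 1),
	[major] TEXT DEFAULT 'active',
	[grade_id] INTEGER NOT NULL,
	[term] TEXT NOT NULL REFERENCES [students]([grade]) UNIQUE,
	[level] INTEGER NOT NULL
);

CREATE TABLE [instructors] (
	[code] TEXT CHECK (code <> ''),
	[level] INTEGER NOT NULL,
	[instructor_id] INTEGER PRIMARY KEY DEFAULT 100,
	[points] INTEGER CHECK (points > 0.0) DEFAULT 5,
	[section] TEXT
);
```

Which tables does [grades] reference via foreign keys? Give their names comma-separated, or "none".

- term REFERENCES students(grade).

students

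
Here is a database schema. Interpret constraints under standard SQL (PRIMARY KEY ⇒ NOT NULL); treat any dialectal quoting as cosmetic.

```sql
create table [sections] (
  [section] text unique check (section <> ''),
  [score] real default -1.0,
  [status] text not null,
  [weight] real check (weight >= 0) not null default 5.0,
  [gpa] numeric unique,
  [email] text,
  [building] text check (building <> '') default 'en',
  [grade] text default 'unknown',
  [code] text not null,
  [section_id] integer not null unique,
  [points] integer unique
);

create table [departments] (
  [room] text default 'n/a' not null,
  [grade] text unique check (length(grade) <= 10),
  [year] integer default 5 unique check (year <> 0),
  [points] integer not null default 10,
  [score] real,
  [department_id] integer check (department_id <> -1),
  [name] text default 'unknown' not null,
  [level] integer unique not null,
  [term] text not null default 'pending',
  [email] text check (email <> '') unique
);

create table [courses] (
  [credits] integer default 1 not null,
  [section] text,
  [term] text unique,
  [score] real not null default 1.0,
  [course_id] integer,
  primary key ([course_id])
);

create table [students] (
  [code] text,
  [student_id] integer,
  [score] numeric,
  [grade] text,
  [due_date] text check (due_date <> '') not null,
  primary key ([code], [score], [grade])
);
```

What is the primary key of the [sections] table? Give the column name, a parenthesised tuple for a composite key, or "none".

No column is declared PRIMARY KEY inline, and there is no table-level PRIMARY KEY clause in sections.

none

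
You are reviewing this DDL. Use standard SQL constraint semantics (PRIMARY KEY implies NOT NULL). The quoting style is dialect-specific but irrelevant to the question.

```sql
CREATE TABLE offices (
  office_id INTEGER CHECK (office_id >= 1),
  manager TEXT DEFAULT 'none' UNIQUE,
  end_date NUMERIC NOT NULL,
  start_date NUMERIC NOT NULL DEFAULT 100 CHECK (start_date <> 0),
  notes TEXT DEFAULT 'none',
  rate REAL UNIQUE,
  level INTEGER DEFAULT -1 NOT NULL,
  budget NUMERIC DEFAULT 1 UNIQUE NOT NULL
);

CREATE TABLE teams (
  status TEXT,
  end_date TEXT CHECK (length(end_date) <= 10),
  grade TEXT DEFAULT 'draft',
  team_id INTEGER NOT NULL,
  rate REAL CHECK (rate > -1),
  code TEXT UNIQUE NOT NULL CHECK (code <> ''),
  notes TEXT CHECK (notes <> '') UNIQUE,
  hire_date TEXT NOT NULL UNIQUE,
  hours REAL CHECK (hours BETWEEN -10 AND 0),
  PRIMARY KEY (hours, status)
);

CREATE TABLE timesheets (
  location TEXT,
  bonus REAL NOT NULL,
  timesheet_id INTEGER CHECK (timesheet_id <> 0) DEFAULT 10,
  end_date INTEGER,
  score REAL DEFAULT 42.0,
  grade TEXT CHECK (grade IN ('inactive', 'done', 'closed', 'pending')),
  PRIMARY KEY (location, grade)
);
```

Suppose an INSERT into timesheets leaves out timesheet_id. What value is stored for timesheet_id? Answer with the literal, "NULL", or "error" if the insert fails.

10

timesheet_id has an explicit DEFAULT 10.
When the column is omitted from an INSERT, that default is used.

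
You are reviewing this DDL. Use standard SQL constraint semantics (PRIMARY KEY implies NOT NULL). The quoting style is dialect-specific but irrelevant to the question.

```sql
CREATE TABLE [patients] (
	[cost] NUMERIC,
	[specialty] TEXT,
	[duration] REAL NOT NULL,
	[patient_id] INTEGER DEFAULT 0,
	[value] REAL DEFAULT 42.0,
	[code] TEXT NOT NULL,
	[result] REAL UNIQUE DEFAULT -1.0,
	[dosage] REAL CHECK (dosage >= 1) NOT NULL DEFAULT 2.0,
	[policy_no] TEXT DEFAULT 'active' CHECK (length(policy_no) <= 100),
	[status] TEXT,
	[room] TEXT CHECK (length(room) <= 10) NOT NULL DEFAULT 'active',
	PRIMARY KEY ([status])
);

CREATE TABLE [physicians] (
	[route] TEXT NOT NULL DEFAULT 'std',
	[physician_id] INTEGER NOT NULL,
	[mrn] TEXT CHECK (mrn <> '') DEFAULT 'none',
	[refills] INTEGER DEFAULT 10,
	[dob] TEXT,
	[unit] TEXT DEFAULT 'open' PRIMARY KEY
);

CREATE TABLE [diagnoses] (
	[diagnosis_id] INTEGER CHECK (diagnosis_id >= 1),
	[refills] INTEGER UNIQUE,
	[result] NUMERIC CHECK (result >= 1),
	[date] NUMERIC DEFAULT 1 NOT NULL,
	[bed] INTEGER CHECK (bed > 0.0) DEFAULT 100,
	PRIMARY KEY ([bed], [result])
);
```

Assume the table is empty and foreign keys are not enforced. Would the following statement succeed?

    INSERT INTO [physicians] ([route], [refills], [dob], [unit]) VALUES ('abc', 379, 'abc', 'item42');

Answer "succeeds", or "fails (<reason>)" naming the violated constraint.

physician_id is omitted from the column list and has no DEFAULT, so it would receive NULL.
But physician_id is declared NOT NULL.

fails (NOT NULL on physician_id)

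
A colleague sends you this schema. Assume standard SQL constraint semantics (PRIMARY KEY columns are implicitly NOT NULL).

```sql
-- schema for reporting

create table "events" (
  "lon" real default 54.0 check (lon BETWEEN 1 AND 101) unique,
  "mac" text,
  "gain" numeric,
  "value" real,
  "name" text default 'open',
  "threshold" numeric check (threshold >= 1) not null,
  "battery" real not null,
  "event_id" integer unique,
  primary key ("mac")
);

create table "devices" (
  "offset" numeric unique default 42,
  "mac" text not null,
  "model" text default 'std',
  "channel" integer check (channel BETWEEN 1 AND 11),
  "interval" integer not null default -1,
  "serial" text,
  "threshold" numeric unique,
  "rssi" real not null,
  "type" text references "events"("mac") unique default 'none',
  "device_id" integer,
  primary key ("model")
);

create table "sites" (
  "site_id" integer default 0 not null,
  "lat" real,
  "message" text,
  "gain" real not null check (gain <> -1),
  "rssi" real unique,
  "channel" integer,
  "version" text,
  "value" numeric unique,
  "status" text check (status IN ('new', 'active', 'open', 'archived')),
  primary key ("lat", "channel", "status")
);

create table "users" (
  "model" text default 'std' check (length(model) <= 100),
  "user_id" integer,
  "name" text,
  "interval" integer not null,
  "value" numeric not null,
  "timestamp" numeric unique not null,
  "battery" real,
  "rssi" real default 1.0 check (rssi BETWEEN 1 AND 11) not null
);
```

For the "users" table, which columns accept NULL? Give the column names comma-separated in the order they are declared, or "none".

- model: CHECK does not forbid NULL (a CHECK constraint passes when its expression is NULL) → nullable.
- user_id: no NOT NULL constraint applies → nullable.
- name: no NOT NULL constraint applies → nullable.
- interval: declared NOT NULL → not nullable.
- value: declared NOT NULL → not nullable.
- timestamp: declared NOT NULL → not nullable.
- battery: no NOT NULL constraint applies → nullable.
- rssi: declared NOT NULL → not nullable.

model, user_id, name, battery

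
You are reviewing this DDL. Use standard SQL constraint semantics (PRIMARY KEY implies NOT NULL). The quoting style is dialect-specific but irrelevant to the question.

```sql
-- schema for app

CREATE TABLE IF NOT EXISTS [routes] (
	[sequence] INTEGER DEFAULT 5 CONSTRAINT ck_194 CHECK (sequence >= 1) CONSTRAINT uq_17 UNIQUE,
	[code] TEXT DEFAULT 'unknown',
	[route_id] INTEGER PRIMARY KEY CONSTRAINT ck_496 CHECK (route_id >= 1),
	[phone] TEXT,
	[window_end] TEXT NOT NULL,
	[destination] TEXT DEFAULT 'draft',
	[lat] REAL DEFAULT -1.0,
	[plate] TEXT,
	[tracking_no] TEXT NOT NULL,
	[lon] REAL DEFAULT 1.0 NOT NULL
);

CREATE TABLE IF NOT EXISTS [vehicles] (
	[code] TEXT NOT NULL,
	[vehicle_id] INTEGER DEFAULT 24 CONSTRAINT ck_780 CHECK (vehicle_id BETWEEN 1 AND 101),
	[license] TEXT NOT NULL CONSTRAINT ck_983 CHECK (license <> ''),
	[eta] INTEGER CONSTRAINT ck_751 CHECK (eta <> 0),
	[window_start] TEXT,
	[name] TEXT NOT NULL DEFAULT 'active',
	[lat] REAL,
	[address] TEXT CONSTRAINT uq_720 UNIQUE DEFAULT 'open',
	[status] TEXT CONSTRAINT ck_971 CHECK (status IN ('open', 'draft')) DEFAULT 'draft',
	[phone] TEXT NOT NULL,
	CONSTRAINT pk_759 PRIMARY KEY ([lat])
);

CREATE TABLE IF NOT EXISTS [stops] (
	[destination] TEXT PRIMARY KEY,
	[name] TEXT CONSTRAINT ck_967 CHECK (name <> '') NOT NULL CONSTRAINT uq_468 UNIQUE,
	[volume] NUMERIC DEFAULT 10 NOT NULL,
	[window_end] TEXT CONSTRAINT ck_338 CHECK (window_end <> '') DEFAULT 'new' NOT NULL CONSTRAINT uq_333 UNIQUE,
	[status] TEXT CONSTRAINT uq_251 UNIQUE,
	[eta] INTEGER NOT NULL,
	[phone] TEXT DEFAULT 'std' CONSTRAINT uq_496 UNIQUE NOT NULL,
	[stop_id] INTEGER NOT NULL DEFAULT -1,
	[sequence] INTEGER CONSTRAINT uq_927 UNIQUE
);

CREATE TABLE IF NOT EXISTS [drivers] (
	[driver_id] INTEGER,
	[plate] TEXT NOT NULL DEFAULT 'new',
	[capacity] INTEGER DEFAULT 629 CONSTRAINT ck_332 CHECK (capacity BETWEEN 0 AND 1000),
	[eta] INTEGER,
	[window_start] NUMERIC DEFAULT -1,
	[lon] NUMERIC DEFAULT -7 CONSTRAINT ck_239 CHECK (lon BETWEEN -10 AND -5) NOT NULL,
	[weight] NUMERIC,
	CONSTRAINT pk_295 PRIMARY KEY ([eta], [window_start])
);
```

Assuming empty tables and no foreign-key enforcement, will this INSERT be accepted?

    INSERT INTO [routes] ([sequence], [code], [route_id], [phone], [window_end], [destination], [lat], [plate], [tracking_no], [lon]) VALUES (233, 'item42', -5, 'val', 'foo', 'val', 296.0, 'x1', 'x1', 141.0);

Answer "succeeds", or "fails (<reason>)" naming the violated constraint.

The value -5 for route_id violates CHECK (route_id >= 1).

fails (CHECK on route_id)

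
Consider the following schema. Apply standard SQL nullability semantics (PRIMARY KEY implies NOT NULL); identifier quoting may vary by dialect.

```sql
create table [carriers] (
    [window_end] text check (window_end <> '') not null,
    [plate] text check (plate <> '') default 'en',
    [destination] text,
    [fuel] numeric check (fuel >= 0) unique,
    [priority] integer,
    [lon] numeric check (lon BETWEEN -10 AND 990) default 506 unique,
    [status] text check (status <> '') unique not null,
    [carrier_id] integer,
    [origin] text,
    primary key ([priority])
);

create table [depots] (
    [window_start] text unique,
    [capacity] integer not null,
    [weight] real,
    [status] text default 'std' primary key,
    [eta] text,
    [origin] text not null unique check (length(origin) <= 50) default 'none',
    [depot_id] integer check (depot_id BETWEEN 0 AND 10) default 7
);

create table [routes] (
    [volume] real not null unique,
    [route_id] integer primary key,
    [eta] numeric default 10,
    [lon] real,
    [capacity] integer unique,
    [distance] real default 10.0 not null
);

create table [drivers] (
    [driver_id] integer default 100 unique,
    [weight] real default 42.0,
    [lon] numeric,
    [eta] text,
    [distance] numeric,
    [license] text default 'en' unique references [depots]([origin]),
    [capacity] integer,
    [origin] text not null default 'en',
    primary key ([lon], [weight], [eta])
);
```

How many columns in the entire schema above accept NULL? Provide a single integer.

17

carriers: 6 nullable (plate, destination, fuel, lon, carrier_id, origin — PK (priority) and explicit NOT NULL columns excluded).
depots: 4 nullable (window_start, weight, eta, depot_id — PK (status) and explicit NOT NULL columns excluded).
routes: 3 nullable (eta, lon, capacity — PK (route_id) and explicit NOT NULL columns excluded).
drivers: 4 nullable (driver_id, distance, license, capacity — PK (lon, weight, eta) and explicit NOT NULL columns excluded).
Total: 6 + 4 + 3 + 4 = 17.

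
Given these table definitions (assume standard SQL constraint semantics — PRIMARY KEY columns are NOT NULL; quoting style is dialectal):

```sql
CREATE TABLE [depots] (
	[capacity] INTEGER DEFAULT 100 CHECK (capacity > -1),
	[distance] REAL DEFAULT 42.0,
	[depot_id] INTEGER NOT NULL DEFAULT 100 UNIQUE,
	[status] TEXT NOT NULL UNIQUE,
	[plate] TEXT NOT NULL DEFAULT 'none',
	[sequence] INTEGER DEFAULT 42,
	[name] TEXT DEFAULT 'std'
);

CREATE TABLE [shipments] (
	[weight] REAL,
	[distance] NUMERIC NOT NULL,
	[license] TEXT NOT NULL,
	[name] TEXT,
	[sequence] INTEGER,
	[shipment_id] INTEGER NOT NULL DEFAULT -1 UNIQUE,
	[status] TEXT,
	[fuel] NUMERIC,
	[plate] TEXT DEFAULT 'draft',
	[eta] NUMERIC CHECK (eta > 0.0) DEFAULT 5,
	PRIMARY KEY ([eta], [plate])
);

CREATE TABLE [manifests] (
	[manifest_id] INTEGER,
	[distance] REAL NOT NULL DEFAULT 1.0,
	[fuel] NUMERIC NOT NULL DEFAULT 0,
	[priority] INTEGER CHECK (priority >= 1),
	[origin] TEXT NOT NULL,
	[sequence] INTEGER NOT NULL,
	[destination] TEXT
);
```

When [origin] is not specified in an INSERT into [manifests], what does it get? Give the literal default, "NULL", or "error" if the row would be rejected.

error

origin has no DEFAULT clause.
Omitting it would insert NULL, but it is declared NOT NULL, so the INSERT fails.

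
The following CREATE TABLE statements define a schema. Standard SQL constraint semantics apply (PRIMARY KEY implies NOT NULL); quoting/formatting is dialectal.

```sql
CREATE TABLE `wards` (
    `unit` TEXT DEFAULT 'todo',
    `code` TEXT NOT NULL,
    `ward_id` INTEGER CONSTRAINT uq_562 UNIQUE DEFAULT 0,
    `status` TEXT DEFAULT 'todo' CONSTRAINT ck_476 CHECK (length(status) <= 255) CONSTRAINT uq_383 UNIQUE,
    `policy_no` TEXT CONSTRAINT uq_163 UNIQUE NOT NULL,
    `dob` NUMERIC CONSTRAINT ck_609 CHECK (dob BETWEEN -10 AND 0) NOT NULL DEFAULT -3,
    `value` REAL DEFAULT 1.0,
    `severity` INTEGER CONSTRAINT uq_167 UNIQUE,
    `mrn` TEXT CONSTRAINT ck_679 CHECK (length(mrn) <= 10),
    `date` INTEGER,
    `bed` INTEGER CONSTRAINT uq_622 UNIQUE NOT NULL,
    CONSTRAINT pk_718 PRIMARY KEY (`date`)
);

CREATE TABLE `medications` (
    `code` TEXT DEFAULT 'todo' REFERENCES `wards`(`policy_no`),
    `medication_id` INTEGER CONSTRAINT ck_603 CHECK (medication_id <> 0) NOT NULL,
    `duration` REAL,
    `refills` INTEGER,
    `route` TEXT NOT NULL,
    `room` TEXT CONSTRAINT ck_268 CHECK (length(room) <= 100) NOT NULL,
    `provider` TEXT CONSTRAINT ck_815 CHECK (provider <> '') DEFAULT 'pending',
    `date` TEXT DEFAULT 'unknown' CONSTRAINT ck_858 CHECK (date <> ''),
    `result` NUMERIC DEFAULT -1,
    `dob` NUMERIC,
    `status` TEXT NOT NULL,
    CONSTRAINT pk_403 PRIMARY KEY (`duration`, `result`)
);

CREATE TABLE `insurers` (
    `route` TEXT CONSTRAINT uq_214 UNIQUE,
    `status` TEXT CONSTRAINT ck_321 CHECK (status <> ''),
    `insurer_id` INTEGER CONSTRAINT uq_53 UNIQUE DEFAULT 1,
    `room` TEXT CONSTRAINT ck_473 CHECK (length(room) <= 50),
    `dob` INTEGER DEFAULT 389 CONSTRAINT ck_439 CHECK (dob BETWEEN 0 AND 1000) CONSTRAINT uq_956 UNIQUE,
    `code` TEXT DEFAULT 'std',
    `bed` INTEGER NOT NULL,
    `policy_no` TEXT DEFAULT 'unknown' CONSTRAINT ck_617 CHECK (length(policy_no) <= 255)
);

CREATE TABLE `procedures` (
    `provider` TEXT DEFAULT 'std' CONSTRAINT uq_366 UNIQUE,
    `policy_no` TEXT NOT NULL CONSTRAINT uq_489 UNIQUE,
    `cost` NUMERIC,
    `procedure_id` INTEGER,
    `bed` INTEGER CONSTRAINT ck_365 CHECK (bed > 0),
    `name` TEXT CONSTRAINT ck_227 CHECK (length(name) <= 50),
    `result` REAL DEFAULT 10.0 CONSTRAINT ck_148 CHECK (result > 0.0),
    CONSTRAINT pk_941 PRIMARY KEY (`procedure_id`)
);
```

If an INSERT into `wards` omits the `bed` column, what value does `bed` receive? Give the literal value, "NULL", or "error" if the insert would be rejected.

bed has no DEFAULT clause.
Omitting it would insert NULL, but it is declared NOT NULL, so the INSERT fails.

error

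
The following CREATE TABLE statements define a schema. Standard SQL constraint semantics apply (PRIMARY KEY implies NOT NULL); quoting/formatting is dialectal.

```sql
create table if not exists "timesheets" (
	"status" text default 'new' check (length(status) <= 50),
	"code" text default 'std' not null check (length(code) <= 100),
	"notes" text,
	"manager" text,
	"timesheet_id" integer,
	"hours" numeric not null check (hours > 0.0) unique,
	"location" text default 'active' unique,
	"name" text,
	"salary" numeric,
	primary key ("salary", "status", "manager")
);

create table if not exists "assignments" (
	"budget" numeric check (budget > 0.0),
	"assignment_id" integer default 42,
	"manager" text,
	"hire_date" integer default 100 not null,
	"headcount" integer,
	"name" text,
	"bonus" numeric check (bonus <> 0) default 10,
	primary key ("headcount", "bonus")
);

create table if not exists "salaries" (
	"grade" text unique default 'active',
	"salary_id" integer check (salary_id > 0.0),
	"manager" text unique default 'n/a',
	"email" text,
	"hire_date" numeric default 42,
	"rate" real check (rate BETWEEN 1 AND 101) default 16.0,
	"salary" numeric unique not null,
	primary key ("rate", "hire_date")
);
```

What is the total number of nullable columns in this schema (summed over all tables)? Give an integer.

timesheets: 4 nullable (notes, timesheet_id, location, name — PK (salary, status, manager) and explicit NOT NULL columns excluded).
assignments: 4 nullable (budget, assignment_id, manager, name — PK (headcount, bonus) and explicit NOT NULL columns excluded).
salaries: 4 nullable (grade, salary_id, manager, email — PK (rate, hire_date) and explicit NOT NULL columns excluded).
Total: 4 + 4 + 4 = 12.

12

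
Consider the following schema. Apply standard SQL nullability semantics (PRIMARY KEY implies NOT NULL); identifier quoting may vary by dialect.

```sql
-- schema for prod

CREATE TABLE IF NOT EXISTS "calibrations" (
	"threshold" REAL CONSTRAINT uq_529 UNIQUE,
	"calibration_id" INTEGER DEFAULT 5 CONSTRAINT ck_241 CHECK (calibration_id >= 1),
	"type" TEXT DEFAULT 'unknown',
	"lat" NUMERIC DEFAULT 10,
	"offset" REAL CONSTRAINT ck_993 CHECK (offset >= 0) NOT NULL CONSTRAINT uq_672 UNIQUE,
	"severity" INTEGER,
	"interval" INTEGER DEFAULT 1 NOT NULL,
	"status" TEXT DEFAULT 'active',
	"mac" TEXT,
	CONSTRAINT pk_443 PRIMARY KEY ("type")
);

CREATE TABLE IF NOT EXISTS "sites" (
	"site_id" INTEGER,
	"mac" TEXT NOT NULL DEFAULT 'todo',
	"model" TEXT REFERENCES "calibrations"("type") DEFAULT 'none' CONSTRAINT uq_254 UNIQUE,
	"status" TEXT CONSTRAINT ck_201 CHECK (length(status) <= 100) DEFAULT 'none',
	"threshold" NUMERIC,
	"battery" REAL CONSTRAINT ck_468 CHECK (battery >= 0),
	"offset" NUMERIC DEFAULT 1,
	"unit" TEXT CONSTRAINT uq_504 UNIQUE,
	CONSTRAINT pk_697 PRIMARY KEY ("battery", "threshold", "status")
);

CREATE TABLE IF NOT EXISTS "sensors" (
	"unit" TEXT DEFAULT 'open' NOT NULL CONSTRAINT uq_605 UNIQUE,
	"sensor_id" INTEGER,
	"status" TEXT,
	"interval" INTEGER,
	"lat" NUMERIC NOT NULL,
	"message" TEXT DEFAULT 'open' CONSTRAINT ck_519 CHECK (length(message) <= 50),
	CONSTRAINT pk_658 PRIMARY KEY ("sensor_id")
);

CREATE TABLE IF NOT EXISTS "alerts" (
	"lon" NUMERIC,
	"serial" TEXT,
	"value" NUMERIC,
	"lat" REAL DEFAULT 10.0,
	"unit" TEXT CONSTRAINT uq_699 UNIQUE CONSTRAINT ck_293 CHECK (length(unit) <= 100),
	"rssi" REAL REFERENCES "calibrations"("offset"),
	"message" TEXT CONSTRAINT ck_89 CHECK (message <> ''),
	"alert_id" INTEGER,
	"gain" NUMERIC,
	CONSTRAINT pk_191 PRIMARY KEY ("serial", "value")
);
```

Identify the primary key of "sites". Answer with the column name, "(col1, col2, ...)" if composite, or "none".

A table-level PRIMARY KEY clause names 3 columns: battery, threshold, status.
This is a composite key — the combination is unique, not each column individually.

(battery, threshold, status)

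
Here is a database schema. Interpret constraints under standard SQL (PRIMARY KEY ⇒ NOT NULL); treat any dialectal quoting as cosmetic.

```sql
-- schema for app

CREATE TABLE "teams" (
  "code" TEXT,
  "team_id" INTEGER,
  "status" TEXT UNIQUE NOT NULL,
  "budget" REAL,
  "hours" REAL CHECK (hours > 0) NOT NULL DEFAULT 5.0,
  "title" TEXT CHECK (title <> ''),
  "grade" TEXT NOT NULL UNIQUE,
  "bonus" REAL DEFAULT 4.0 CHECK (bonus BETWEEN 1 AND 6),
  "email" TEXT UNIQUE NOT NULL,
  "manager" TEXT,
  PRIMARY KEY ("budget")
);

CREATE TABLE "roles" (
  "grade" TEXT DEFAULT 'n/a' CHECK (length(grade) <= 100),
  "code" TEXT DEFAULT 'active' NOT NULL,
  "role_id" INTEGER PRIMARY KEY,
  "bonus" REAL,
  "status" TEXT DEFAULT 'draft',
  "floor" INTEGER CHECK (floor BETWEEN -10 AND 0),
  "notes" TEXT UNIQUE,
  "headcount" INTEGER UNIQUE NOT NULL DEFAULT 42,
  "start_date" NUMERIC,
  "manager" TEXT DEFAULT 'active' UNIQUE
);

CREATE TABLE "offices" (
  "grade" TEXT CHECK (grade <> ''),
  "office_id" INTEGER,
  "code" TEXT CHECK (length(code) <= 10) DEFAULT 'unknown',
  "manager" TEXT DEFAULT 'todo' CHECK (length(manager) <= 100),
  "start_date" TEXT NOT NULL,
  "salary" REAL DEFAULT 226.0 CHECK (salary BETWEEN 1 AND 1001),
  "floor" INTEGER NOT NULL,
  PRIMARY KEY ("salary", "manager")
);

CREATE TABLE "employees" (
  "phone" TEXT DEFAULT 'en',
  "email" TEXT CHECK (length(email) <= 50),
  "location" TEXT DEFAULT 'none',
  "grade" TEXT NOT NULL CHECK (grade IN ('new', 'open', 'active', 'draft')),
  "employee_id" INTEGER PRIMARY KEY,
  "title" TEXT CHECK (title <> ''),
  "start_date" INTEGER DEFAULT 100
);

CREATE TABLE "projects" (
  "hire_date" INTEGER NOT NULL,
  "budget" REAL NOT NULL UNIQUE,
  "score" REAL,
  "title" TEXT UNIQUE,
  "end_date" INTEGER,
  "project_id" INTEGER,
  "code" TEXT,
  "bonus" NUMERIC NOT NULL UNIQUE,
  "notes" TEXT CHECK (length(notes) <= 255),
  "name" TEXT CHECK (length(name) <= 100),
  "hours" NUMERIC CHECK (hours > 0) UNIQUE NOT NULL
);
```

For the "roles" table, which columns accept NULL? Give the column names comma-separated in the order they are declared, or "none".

- grade: CHECK does not forbid NULL (a CHECK constraint passes when its expression is NULL) → nullable.
- code: declared NOT NULL → not nullable.
- role_id: part of the PRIMARY KEY, which implies NOT NULL → not nullable.
- bonus: no NOT NULL constraint applies → nullable.
- status: DEFAULT only fills an omitted column; an explicit NULL is still allowed → nullable.
- floor: CHECK does not forbid NULL (a CHECK constraint passes when its expression is NULL) → nullable.
- notes: UNIQUE does not imply NOT NULL → nullable.
- headcount: declared NOT NULL → not nullable.
- start_date: no NOT NULL constraint applies → nullable.
- manager: UNIQUE does not imply NOT NULL → nullable.

grade, bonus, status, floor, notes, start_date, manager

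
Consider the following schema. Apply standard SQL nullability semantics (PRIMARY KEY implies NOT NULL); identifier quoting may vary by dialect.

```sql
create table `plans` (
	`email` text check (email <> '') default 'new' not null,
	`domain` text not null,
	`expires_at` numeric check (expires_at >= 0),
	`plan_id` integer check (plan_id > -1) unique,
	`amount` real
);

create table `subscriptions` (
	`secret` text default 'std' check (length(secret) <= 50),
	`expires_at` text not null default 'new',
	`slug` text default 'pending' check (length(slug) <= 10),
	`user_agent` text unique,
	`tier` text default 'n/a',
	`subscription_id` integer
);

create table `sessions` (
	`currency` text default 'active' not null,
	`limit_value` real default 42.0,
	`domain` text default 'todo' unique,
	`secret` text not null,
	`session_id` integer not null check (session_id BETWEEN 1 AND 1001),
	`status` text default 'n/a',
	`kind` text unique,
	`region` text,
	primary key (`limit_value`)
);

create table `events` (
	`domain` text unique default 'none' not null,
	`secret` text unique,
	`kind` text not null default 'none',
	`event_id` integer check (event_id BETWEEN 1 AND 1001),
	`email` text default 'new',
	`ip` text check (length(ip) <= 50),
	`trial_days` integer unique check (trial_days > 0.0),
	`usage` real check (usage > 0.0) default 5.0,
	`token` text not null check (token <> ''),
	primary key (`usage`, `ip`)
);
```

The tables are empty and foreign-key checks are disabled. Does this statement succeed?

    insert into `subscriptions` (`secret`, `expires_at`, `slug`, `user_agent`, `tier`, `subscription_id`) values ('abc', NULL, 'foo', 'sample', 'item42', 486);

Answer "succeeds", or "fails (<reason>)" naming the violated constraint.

expires_at is explicitly set to NULL, but expires_at is declared NOT NULL.

fails (NOT NULL on expires_at)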